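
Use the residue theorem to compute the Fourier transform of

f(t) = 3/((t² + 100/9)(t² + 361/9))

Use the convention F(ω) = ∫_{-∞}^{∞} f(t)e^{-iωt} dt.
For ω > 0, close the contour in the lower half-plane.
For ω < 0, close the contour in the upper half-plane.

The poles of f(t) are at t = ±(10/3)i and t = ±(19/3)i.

Let g(z) = f(z)e^{-iωz}; for large |z| the factor e^{-iωz} decays in the lower half-plane when ω > 0 and in the upper half-plane when ω < 0.

Case ω > 0 (lower half-plane, clockwise contour ⇒ F(ω) = -2πi·ΣRes):
  Res_{z = - \frac{10 i}{3}} g(z) = \frac{9 i e^{- \frac{10 \omega}{3}}}{580}
  Res_{z = - \frac{19 i}{3}} g(z) = - \frac{9 i e^{- \frac{19 \omega}{3}}}{1102}
  F(ω) = -2πi·ΣRes = \frac{9 \pi \left(19 e^{3 \omega} - 10\right) e^{- \frac{19 \omega}{3}}}{5510}

Case ω < 0 (upper half-plane, counterclockwise contour ⇒ F(ω) = +2πi·ΣRes):
  Res_{z = \frac{10 i}{3}} g(z) = - \frac{9 i e^{\frac{10 \omega}{3}}}{580}
  Res_{z = \frac{19 i}{3}} g(z) = \frac{9 i e^{\frac{19 \omega}{3}}}{1102}
  F(ω) = 2πi·ΣRes = \frac{9 \pi \left(19 - 10 e^{3 \omega}\right) e^{\frac{10 \omega}{3}}}{5510}

Both cases combine into a single formula in |ω|:

F(ω) = \frac{9 \pi \left(19 e^{3 \left|{\omega}\right|} - 10\right) e^{- \frac{19 \left|{\omega}\right|}{3}}}{5510}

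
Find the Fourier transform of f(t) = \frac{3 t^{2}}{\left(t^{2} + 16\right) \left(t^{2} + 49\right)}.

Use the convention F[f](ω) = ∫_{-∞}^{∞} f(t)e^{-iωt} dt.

F(ω) = \frac{\pi \left(7 - 4 e^{3 \left|{\omega}\right|}\right) e^{- 7 \left|{\omega}\right|}}{11}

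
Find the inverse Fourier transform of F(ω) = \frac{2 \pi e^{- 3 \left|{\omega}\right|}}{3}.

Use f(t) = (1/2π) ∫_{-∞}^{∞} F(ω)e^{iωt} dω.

f(t) = \frac{2}{t^{2} + 9}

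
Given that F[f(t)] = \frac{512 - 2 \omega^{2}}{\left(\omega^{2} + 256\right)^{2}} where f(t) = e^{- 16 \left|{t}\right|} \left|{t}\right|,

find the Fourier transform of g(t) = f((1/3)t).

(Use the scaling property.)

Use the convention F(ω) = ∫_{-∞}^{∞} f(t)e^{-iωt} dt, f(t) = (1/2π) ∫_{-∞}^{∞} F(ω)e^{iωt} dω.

F[g](ω) = \frac{6 \left(256 - 9 \omega^{2}\right)}{\left(9 \omega^{2} + 256\right)^{2}}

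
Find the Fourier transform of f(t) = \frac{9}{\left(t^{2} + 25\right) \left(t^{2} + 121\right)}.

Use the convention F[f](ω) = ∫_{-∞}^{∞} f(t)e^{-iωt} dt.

F(ω) = \frac{3 \pi \left(11 e^{6 \left|{\omega}\right|} - 5\right) e^{- 11 \left|{\omega}\right|}}{1760}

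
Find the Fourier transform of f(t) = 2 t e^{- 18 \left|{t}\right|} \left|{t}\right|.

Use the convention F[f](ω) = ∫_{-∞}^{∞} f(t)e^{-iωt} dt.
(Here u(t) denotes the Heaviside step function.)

F(ω) = \frac{8 i \omega \left(\omega^{2} - 972\right)}{\left(\omega^{2} + 324\right)^{3}}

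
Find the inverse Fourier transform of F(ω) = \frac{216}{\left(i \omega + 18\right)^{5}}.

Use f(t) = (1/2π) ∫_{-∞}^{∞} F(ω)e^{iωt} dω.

f(t) = 9 t^{4} e^{- 18 t} u\left(t\right)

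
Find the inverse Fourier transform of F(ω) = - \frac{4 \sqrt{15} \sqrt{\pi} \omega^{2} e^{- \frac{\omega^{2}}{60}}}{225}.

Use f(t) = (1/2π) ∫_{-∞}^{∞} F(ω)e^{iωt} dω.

f(t) = 4 \left(60 t^{2} - 2\right) e^{- 15 t^{2}}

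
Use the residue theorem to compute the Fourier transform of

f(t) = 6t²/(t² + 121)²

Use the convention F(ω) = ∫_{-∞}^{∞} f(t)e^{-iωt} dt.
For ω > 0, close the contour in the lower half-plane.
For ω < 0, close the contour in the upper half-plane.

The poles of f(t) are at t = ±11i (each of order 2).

Let g(z) = f(z)e^{-iωz}; for large |z| the factor e^{-iωz} decays in the lower half-plane when ω > 0 and in the upper half-plane when ω < 0.

Case ω > 0 (lower half-plane, clockwise contour ⇒ F(ω) = -2πi·ΣRes):
  Res_{z = - 11 i} g(z) = \frac{3 i \left(1 - 11 \omega\right) e^{- 11 \omega}}{22} (pole of order 2)
  F(ω) = -2πi·ΣRes = \frac{3 \pi \left(1 - 11 \omega\right) e^{- 11 \omega}}{11}

Case ω < 0 (upper half-plane, counterclockwise contour ⇒ F(ω) = +2πi·ΣRes):
  Res_{z = 11 i} g(z) = \frac{3 i \left(- 11 \omega - 1\right) e^{11 \omega}}{22} (pole of order 2)
  F(ω) = 2πi·ΣRes = \frac{3 \pi \left(11 \omega + 1\right) e^{11 \omega}}{11}

Both cases combine into a single formula in |ω|:

F(ω) = \frac{3 \pi \left(1 - 11 \left|{\omega}\right|\right) e^{- 11 \left|{\omega}\right|}}{11}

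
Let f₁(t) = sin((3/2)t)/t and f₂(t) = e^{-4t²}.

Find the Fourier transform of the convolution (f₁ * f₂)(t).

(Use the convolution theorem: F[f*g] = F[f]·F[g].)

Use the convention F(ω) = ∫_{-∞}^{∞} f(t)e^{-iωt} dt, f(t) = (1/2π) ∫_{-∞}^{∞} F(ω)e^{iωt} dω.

F[f₁*f₂](ω) = \begin{cases} \frac{\pi^{\frac{3}{2}} e^{- \frac{\omega^{2}}{16}}}{2} & \text{for}\: \omega > - \frac{3}{2} \wedge \omega < \frac{3}{2} \\0 & \text{otherwise} \end{cases}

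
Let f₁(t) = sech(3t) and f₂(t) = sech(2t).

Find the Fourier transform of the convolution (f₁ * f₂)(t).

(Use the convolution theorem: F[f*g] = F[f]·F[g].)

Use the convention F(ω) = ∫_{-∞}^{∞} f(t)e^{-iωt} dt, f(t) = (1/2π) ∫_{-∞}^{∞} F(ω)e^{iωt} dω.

F[f₁*f₂](ω) = \frac{\pi^{2}}{6 \cosh{\left(\frac{\pi \omega}{6} \right)} \cosh{\left(\frac{\pi \omega}{4} \right)}}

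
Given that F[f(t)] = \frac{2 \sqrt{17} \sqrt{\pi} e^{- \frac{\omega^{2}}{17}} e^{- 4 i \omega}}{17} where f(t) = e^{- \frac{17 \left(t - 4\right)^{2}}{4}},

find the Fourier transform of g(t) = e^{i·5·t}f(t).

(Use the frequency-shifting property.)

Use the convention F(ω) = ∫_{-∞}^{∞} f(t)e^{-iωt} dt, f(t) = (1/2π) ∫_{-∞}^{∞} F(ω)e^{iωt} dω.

F[g](ω) = \frac{2 \sqrt{17} \sqrt{\pi} e^{- \frac{\left(\omega - 5\right) \left(\omega - 5 + 68 i\right)}{17}}}{17}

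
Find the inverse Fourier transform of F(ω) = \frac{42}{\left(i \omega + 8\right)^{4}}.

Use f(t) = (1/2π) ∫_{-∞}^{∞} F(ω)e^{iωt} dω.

f(t) = 7 t^{3} e^{- 8 t} u\left(t\right)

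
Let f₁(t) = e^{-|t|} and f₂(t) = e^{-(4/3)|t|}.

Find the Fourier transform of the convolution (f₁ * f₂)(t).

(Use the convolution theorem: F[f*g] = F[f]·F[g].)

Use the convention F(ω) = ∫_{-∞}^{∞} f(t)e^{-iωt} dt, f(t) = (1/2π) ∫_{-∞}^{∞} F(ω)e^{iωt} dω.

F[f₁*f₂](ω) = \frac{48}{\left(\omega^{2} + 1\right) \left(9 \omega^{2} + 16\right)}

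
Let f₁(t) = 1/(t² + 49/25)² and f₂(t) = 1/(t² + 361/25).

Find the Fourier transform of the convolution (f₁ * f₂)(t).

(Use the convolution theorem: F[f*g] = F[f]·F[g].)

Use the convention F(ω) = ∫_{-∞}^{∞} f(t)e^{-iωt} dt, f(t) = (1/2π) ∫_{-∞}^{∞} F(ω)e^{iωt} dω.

F[f₁*f₂](ω) = \frac{125 \pi^{2} \left(7 \left|{\omega}\right| + 5\right) e^{- \frac{26 \left|{\omega}\right|}{5}}}{13034}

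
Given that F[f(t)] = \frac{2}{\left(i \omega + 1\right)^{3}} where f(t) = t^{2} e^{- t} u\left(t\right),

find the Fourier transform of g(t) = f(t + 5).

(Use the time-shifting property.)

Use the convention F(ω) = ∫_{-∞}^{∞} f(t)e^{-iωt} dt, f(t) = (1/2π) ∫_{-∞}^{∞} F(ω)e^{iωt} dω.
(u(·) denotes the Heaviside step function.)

F[g](ω) = \frac{2 e^{5 i \omega}}{\left(i \omega + 1\right)^{3}}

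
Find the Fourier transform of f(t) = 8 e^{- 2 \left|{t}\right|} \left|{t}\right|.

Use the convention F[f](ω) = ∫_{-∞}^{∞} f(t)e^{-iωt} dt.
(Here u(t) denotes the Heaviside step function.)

F(ω) = \frac{16 \left(4 - \omega^{2}\right)}{\left(\omega^{2} + 4\right)^{2}}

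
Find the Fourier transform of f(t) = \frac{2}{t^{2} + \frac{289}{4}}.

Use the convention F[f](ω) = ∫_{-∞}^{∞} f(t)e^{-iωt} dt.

F(ω) = \frac{4 \pi e^{- \frac{17 \left|{\omega}\right|}{2}}}{17}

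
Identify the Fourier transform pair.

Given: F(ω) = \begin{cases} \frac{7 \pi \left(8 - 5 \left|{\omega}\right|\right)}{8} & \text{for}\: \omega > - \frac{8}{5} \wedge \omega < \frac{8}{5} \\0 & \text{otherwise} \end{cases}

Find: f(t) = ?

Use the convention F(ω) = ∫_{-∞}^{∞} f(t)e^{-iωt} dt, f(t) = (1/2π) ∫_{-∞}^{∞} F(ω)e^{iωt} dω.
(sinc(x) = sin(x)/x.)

f(t) = \frac{28 \operatorname{sinc}^{2}{\left(\frac{4 t}{5} \right)}}{5}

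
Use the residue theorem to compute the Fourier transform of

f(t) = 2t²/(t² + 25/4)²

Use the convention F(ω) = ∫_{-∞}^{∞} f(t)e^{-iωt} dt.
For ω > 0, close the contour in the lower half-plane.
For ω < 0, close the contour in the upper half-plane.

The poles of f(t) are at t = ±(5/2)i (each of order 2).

Let g(z) = f(z)e^{-iωz}; for large |z| the factor e^{-iωz} decays in the lower half-plane when ω > 0 and in the upper half-plane when ω < 0.

Case ω > 0 (lower half-plane, clockwise contour ⇒ F(ω) = -2πi·ΣRes):
  Res_{z = - \frac{5 i}{2}} g(z) = \frac{i \left(2 - 5 \omega\right) e^{- \frac{5 \omega}{2}}}{10} (pole of order 2)
  F(ω) = -2πi·ΣRes = \frac{\pi \left(2 - 5 \omega\right) e^{- \frac{5 \omega}{2}}}{5}

Case ω < 0 (upper half-plane, counterclockwise contour ⇒ F(ω) = +2πi·ΣRes):
  Res_{z = \frac{5 i}{2}} g(z) = \frac{i \left(- 5 \omega - 2\right) e^{\frac{5 \omega}{2}}}{10} (pole of order 2)
  F(ω) = 2πi·ΣRes = \frac{\pi \left(5 \omega + 2\right) e^{\frac{5 \omega}{2}}}{5}

Both cases combine into a single formula in |ω|:

F(ω) = \frac{\pi \left(2 - 5 \left|{\omega}\right|\right) e^{- \frac{5 \left|{\omega}\right|}{2}}}{5}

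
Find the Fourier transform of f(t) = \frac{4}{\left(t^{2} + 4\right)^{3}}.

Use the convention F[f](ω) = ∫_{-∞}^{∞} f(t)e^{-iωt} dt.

F(ω) = \frac{\pi \left(4 \omega^{2} + 6 \left|{\omega}\right| + 3\right) e^{- 2 \left|{\omega}\right|}}{64}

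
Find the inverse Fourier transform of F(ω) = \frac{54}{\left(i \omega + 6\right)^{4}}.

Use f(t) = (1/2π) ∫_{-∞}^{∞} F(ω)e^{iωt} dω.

f(t) = 9 t^{3} e^{- 6 t} u\left(t\right)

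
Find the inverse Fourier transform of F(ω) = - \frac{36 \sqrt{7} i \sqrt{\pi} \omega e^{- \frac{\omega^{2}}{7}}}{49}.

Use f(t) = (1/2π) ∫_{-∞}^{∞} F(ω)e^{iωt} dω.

f(t) = 9 t e^{- \frac{7 t^{2}}{4}}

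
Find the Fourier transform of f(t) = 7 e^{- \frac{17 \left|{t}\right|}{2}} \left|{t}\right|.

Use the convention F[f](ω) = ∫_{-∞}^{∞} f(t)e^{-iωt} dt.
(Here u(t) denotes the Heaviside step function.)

F(ω) = \frac{56 \left(289 - 4 \omega^{2}\right)}{\left(4 \omega^{2} + 289\right)^{2}}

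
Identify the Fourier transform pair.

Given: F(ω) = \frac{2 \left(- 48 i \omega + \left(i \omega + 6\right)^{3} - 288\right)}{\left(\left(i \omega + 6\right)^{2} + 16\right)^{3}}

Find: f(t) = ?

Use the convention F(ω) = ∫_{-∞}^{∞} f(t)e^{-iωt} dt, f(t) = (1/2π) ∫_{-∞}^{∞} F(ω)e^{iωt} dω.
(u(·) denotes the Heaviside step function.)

f(t) = t^{2} e^{- 6 t} \cos{\left(4 t \right)} u\left(t\right)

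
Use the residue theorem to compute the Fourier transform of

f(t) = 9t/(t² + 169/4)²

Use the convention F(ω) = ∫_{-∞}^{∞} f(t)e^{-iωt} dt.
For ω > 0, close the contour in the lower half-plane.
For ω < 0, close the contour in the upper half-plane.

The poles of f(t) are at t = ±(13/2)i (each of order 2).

Let g(z) = f(z)e^{-iωz}; for large |z| the factor e^{-iωz} decays in the lower half-plane when ω > 0 and in the upper half-plane when ω < 0.

Case ω > 0 (lower half-plane, clockwise contour ⇒ F(ω) = -2πi·ΣRes):
  Res_{z = - \frac{13 i}{2}} g(z) = \frac{9 \omega e^{- \frac{13 \omega}{2}}}{26} (pole of order 2)
  F(ω) = -2πi·ΣRes = - \frac{9 i \pi \omega e^{- \frac{13 \omega}{2}}}{13}

Case ω < 0 (upper half-plane, counterclockwise contour ⇒ F(ω) = +2πi·ΣRes):
  Res_{z = \frac{13 i}{2}} g(z) = - \frac{9 \omega e^{\frac{13 \omega}{2}}}{26} (pole of order 2)
  F(ω) = 2πi·ΣRes = - \frac{9 i \pi \omega e^{\frac{13 \omega}{2}}}{13}

Both cases combine into a single formula in |ω|:

F(ω) = - \frac{9 i \pi \omega e^{- \frac{13 \left|{\omega}\right|}{2}}}{13}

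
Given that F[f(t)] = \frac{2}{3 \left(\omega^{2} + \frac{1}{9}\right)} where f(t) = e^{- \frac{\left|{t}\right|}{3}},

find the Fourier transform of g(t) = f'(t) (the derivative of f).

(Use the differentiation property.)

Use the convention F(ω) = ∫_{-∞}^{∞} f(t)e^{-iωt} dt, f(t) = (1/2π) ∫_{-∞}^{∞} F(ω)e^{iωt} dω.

F[g](ω) = \frac{6 i \omega}{9 \omega^{2} + 1}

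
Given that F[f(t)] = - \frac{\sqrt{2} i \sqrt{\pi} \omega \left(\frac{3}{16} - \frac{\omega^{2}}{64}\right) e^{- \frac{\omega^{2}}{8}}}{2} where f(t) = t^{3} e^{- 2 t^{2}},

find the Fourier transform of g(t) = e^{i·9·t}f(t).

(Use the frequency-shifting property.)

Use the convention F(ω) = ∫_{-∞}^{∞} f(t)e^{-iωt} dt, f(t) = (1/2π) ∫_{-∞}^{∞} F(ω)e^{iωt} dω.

F[g](ω) = \frac{\sqrt{2} i \sqrt{\pi} \left(\omega - 9\right) \left(\left(\omega - 9\right)^{2} - 12\right) e^{- \frac{\left(\omega - 9\right)^{2}}{8}}}{128}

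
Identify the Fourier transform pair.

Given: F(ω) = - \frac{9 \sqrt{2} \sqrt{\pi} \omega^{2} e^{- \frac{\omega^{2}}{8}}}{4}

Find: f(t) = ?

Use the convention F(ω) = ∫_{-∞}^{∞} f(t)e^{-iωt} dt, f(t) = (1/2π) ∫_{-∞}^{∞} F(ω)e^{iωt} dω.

f(t) = 9 \left(8 t^{2} - 2\right) e^{- 2 t^{2}}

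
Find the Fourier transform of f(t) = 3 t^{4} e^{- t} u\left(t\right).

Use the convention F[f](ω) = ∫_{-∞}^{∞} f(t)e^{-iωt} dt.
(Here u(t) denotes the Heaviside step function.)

F(ω) = \frac{72}{\left(i \omega + 1\right)^{5}}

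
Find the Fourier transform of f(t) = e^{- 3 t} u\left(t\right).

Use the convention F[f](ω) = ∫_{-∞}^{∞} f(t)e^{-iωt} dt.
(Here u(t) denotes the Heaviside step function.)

F(ω) = \frac{1}{i \omega + 3}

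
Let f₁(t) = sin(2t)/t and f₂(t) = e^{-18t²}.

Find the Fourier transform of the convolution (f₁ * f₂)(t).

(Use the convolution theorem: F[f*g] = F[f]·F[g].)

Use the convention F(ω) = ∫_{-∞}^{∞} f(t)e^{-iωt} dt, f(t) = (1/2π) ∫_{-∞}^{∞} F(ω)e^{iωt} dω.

F[f₁*f₂](ω) = \begin{cases} \frac{\sqrt{2} \pi^{\frac{3}{2}} e^{- \frac{\omega^{2}}{72}}}{6} & \text{for}\: \omega > -2 \wedge \omega < 2 \\0 & \text{otherwise} \end{cases}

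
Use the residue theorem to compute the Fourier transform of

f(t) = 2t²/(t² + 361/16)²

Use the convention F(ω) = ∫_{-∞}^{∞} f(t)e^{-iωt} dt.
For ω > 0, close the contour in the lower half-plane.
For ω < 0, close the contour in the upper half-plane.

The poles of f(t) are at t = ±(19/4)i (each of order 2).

Let g(z) = f(z)e^{-iωz}; for large |z| the factor e^{-iωz} decays in the lower half-plane when ω > 0 and in the upper half-plane when ω < 0.

Case ω > 0 (lower half-plane, clockwise contour ⇒ F(ω) = -2πi·ΣRes):
  Res_{z = - \frac{19 i}{4}} g(z) = \frac{i \left(4 - 19 \omega\right) e^{- \frac{19 \omega}{4}}}{38} (pole of order 2)
  F(ω) = -2πi·ΣRes = \frac{\pi \left(4 - 19 \omega\right) e^{- \frac{19 \omega}{4}}}{19}

Case ω < 0 (upper half-plane, counterclockwise contour ⇒ F(ω) = +2πi·ΣRes):
  Res_{z = \frac{19 i}{4}} g(z) = \frac{i \left(- 19 \omega - 4\right) e^{\frac{19 \omega}{4}}}{38} (pole of order 2)
  F(ω) = 2πi·ΣRes = \frac{\pi \left(19 \omega + 4\right) e^{\frac{19 \omega}{4}}}{19}

Both cases combine into a single formula in |ω|:

F(ω) = \frac{\pi \left(4 - 19 \left|{\omega}\right|\right) e^{- \frac{19 \left|{\omega}\right|}{4}}}{19}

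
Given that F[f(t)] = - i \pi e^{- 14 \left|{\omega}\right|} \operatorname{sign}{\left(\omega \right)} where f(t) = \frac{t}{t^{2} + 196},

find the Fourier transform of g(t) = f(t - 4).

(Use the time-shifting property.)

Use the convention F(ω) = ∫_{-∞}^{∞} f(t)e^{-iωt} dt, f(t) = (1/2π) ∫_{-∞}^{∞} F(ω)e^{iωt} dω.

F[g](ω) = - i \pi e^{- 4 i \omega} e^{- 14 \left|{\omega}\right|} \operatorname{sign}{\left(\omega \right)}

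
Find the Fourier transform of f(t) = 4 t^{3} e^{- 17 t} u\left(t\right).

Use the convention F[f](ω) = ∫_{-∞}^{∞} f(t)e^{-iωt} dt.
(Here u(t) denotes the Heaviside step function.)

F(ω) = \frac{24}{\left(i \omega + 17\right)^{4}}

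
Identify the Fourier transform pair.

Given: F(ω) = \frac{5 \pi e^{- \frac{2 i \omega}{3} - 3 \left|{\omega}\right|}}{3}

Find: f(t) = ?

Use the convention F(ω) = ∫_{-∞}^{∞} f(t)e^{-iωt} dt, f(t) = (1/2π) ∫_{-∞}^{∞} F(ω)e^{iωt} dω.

f(t) = \frac{5}{\left(t - \frac{2}{3}\right)^{2} + 9}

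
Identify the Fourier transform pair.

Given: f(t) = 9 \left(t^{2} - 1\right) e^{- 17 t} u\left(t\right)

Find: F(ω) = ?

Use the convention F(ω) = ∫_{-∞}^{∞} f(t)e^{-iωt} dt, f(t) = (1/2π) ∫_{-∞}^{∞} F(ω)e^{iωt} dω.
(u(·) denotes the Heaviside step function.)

F(ω) = \frac{9 \left(2 i \omega - \left(i \omega + 17\right)^{3} + 34\right)}{\left(i \omega + 17\right)^{4}}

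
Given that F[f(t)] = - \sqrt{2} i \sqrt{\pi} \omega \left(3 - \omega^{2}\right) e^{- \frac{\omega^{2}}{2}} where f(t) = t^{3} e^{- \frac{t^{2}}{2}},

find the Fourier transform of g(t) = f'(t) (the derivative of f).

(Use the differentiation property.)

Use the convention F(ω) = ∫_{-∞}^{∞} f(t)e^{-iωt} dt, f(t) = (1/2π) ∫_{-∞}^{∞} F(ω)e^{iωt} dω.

F[g](ω) = \sqrt{2} \sqrt{\pi} \omega^{2} \left(3 - \omega^{2}\right) e^{- \frac{\omega^{2}}{2}}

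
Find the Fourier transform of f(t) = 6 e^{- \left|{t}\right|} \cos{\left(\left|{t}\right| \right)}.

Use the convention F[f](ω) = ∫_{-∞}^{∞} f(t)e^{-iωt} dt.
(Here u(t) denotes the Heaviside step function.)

F(ω) = \frac{12 \left(\omega^{2} + 2\right)}{\omega^{4} + 4}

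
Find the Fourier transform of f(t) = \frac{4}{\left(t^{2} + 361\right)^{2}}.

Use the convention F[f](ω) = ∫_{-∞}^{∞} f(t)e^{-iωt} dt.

F(ω) = \frac{2 \pi \left(19 \left|{\omega}\right| + 1\right) e^{- 19 \left|{\omega}\right|}}{6859}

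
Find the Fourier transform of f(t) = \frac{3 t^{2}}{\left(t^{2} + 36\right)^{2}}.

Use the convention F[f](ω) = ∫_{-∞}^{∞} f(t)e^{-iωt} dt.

F(ω) = \frac{\pi \left(1 - 6 \left|{\omega}\right|\right) e^{- 6 \left|{\omega}\right|}}{4}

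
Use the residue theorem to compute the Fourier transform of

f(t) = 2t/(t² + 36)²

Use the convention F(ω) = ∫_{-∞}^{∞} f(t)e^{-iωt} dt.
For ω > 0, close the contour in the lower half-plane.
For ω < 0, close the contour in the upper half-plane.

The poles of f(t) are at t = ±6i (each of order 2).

Let g(z) = f(z)e^{-iωz}; for large |z| the factor e^{-iωz} decays in the lower half-plane when ω > 0 and in the upper half-plane when ω < 0.

Case ω > 0 (lower half-plane, clockwise contour ⇒ F(ω) = -2πi·ΣRes):
  Res_{z = - 6 i} g(z) = \frac{\omega e^{- 6 \omega}}{12} (pole of order 2)
  F(ω) = -2πi·ΣRes = - \frac{i \pi \omega e^{- 6 \omega}}{6}

Case ω < 0 (upper half-plane, counterclockwise contour ⇒ F(ω) = +2πi·ΣRes):
  Res_{z = 6 i} g(z) = - \frac{\omega e^{6 \omega}}{12} (pole of order 2)
  F(ω) = 2πi·ΣRes = - \frac{i \pi \omega e^{6 \omega}}{6}

Both cases combine into a single formula in |ω|:

F(ω) = - \frac{i \pi \omega e^{- 6 \left|{\omega}\right|}}{6}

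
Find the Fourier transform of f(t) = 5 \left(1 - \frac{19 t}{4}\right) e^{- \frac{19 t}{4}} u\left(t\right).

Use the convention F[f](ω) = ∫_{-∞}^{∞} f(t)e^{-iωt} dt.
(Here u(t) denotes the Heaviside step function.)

F(ω) = \frac{80 i \omega}{- 16 \omega^{2} + 152 i \omega + 361}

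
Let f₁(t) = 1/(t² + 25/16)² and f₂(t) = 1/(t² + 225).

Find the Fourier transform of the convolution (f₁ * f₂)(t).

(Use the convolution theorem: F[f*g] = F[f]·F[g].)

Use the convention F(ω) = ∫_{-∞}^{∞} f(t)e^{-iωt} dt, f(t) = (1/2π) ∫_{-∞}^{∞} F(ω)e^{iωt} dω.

F[f₁*f₂](ω) = \frac{8 \pi^{2} \left(5 \left|{\omega}\right| + 4\right) e^{- \frac{65 \left|{\omega}\right|}{4}}}{1875}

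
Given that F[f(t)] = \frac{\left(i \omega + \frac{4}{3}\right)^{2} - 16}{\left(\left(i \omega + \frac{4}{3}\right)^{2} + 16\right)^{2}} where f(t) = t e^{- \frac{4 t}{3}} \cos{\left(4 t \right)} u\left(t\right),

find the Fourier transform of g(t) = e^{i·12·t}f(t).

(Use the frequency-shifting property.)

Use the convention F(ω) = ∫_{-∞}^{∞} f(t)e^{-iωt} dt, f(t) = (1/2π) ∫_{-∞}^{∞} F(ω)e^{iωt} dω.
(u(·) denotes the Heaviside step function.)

F[g](ω) = \frac{9 \left(\left(3 i \left(\omega - 12\right) + 4\right)^{2} - 144\right)}{\left(\left(3 i \left(\omega - 12\right) + 4\right)^{2} + 144\right)^{2}}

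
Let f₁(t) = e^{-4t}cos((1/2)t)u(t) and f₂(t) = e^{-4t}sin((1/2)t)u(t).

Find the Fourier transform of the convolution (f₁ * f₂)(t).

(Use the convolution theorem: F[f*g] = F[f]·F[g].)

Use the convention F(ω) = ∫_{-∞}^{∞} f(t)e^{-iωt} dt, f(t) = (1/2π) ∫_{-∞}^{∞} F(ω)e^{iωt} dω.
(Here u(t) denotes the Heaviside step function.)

F[f₁*f₂](ω) = \frac{8 \left(i \omega + 4\right)}{\left(4 \left(i \omega + 4\right)^{2} + 1\right)^{2}}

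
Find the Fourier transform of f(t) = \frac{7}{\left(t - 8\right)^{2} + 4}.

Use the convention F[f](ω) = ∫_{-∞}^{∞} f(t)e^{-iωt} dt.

F(ω) = \frac{7 \pi e^{- 8 i \omega - 2 \left|{\omega}\right|}}{2}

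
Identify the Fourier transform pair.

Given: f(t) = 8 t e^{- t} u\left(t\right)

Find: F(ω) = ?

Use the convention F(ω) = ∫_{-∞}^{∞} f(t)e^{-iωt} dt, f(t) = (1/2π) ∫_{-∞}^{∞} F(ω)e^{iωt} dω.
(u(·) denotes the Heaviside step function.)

F(ω) = \frac{8}{\left(i \omega + 1\right)^{2}}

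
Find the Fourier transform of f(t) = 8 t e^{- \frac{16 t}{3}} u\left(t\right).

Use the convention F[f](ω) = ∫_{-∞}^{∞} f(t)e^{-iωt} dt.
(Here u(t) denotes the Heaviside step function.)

F(ω) = \frac{72}{\left(3 i \omega + 16\right)^{2}}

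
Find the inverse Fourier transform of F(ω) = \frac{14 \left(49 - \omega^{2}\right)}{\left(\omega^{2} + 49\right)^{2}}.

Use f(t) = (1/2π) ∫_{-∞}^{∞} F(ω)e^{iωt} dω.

f(t) = 7 e^{- 7 \left|{t}\right|} \left|{t}\right|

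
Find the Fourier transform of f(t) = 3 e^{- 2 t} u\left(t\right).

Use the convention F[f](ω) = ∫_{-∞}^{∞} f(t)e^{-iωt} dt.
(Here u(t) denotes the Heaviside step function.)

F(ω) = \frac{3}{i \omega + 2}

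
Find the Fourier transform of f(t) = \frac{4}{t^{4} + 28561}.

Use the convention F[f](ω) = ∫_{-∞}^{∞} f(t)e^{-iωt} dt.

F(ω) = \frac{4 \pi e^{- \frac{13 \sqrt{2} \left|{\omega}\right|}{2}} \sin{\left(\frac{13 \sqrt{2} \left|{\omega}\right|}{2} + \frac{\pi}{4} \right)}}{2197}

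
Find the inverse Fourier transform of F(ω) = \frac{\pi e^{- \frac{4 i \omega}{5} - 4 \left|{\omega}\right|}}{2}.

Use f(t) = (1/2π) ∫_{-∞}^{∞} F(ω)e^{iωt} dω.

f(t) = \frac{2}{\left(t - \frac{4}{5}\right)^{2} + 16}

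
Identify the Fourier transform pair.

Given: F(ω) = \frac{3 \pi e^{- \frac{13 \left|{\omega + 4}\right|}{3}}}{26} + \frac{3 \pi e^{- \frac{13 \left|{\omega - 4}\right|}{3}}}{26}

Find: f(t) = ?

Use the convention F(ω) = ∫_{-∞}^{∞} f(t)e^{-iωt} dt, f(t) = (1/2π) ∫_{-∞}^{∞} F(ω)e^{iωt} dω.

f(t) = \frac{\cos{\left(4 t \right)}}{t^{2} + \frac{169}{9}}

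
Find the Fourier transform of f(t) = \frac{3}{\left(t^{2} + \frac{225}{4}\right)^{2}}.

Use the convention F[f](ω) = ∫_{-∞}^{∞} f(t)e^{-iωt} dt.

F(ω) = \frac{2 \pi \left(15 \left|{\omega}\right| + 2\right) e^{- \frac{15 \left|{\omega}\right|}{2}}}{1125}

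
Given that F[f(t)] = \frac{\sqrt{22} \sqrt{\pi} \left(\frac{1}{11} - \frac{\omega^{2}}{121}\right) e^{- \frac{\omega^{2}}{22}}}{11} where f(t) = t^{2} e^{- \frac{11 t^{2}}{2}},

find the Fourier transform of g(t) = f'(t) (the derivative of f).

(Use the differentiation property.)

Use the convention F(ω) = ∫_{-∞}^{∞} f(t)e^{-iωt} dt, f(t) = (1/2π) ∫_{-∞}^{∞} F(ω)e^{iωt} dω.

F[g](ω) = \frac{\sqrt{22} i \sqrt{\pi} \omega \left(11 - \omega^{2}\right) e^{- \frac{\omega^{2}}{22}}}{1331}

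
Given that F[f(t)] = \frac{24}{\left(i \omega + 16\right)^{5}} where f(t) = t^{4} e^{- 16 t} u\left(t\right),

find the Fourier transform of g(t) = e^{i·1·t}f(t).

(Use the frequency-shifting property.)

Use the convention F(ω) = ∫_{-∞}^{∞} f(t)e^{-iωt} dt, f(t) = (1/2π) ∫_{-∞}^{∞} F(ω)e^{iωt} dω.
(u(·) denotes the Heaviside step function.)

F[g](ω) = \frac{24}{\left(i \left(\omega - 1\right) + 16\right)^{5}}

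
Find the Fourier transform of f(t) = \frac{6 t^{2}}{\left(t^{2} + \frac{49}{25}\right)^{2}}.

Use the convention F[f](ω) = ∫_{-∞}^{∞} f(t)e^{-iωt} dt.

F(ω) = \frac{3 \pi \left(5 - 7 \left|{\omega}\right|\right) e^{- \frac{7 \left|{\omega}\right|}{5}}}{7}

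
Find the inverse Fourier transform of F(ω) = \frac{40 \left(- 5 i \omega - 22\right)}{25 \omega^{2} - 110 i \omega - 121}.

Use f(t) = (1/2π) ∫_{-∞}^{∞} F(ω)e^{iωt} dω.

f(t) = 8 \left(\frac{11 t}{5} + 1\right) e^{- \frac{11 t}{5}} u\left(t\right)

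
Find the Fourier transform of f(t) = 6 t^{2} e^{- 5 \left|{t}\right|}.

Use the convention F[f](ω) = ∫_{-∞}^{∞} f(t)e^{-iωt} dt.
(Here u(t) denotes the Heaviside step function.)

F(ω) = \frac{120 \left(25 - 3 \omega^{2}\right)}{\left(\omega^{2} + 25\right)^{3}}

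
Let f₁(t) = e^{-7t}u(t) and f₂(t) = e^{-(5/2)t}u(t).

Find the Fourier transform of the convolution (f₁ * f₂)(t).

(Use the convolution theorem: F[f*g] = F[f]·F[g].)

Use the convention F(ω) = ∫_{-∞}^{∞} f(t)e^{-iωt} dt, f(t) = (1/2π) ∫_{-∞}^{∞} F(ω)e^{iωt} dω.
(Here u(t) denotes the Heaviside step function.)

F[f₁*f₂](ω) = \frac{2}{\left(i \omega + 7\right) \left(2 i \omega + 5\right)}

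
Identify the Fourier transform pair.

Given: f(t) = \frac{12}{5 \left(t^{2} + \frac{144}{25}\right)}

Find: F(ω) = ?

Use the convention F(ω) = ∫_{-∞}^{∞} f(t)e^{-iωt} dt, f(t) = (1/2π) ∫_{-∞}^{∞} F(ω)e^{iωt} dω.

F(ω) = \pi e^{- \frac{12 \left|{\omega}\right|}{5}}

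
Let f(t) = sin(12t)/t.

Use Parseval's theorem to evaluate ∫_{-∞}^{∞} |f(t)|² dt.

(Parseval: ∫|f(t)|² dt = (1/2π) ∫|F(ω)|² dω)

∫|f(t)|² dt = 12 \pi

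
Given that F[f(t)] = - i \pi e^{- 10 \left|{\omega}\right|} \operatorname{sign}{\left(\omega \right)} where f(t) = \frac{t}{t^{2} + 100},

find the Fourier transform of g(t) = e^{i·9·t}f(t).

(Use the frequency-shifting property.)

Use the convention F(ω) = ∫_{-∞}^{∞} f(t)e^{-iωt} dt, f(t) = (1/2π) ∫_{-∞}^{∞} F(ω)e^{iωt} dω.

F[g](ω) = - i \pi e^{- 10 \left|{\omega - 9}\right|} \operatorname{sign}{\left(\omega - 9 \right)}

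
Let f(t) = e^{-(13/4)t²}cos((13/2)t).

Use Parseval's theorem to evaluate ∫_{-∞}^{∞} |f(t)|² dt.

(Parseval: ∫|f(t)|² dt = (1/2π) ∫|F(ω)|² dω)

∫|f(t)|² dt = \frac{\sqrt{26} \sqrt{\pi} \left(1 + e^{\frac{13}{2}}\right)}{26 e^{\frac{13}{2}}}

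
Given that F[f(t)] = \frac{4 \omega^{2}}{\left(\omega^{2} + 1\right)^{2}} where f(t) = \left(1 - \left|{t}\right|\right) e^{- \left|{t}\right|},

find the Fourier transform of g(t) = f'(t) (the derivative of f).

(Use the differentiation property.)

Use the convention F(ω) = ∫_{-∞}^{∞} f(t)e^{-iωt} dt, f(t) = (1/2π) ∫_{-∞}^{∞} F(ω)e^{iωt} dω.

F[g](ω) = \frac{4 i \omega^{3}}{\left(\omega^{2} + 1\right)^{2}}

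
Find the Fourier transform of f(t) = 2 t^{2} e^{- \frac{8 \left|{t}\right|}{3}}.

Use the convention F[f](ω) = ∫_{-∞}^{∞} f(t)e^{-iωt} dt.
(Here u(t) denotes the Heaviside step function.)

F(ω) = \frac{1728 \left(64 - 27 \omega^{2}\right)}{\left(9 \omega^{2} + 64\right)^{3}}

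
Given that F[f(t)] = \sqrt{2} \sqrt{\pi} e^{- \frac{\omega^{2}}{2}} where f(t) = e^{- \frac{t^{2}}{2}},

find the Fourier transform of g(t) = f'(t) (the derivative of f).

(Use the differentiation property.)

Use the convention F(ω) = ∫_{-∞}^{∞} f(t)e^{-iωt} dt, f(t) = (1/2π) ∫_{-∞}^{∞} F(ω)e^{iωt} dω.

F[g](ω) = \sqrt{2} i \sqrt{\pi} \omega e^{- \frac{\omega^{2}}{2}}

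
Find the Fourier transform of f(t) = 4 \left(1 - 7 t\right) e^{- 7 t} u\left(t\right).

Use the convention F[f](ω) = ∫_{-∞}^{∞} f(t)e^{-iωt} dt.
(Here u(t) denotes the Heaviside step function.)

F(ω) = \frac{4 i \omega}{- \omega^{2} + 14 i \omega + 49}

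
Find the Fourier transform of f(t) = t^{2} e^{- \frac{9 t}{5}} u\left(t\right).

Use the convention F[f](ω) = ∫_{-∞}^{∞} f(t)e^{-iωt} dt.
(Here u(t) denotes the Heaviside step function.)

F(ω) = \frac{250}{\left(5 i \omega + 9\right)^{3}}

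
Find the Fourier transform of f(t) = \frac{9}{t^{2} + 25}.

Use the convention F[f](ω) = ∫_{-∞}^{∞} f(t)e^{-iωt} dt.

F(ω) = \frac{9 \pi e^{- 5 \left|{\omega}\right|}}{5}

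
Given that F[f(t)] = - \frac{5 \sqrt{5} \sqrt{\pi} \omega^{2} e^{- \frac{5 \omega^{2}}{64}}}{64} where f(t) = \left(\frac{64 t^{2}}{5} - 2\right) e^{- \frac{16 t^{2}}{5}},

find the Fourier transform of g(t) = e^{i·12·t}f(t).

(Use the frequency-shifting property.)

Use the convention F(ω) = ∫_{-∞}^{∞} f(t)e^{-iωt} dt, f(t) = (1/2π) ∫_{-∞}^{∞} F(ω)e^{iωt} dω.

F[g](ω) = - \frac{5 \sqrt{5} \sqrt{\pi} \left(\omega - 12\right)^{2} e^{- \frac{5 \left(\omega - 12\right)^{2}}{64}}}{64}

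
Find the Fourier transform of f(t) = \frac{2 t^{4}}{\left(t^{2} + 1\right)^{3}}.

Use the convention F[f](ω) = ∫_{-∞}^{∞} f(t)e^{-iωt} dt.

F(ω) = \frac{\pi \left(\omega^{2} - 5 \left|{\omega}\right| + 3\right) e^{- \left|{\omega}\right|}}{4}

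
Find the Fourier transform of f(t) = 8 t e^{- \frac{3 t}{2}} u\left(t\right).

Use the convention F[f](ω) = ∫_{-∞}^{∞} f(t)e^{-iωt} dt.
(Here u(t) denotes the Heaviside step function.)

F(ω) = \frac{32}{\left(2 i \omega + 3\right)^{2}}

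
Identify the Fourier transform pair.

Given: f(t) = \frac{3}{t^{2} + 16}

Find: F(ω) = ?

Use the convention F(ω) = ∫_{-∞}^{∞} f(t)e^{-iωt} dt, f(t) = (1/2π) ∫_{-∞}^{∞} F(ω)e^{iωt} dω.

F(ω) = \frac{3 \pi e^{- 4 \left|{\omega}\right|}}{4}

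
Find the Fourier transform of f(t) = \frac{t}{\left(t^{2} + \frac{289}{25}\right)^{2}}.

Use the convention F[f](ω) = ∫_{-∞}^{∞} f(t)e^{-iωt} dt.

F(ω) = - \frac{5 i \pi \omega e^{- \frac{17 \left|{\omega}\right|}{5}}}{34}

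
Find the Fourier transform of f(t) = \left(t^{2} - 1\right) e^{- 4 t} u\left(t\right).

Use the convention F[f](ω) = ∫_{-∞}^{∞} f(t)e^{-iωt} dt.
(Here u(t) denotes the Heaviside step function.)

F(ω) = \frac{2 i \omega - \left(i \omega + 4\right)^{3} + 8}{\left(i \omega + 4\right)^{4}}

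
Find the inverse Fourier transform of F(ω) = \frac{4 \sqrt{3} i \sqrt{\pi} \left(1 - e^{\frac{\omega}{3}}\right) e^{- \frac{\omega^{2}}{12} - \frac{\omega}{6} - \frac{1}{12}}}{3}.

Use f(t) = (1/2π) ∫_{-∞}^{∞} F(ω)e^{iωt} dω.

f(t) = 8 e^{- 3 t^{2}} \sin{\left(t \right)}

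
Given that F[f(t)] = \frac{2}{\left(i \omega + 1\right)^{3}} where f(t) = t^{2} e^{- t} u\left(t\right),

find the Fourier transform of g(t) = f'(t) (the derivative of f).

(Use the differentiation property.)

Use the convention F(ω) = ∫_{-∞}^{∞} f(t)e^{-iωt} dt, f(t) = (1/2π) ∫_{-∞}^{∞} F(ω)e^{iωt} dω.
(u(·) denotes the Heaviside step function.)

F[g](ω) = \frac{2 i \omega}{\left(i \omega + 1\right)^{3}}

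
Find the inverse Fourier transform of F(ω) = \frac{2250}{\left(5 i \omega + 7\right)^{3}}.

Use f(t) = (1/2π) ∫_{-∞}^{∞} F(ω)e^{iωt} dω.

f(t) = 9 t^{2} e^{- \frac{7 t}{5}} u\left(t\right)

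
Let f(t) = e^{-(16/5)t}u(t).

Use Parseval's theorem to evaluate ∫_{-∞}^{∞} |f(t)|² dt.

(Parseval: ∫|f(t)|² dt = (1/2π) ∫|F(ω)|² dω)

∫|f(t)|² dt = \frac{5}{32}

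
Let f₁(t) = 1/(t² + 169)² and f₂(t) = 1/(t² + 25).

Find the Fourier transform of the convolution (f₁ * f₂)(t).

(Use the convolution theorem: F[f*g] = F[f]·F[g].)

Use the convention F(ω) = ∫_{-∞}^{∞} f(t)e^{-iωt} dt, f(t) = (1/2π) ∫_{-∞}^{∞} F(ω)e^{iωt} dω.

F[f₁*f₂](ω) = \frac{\pi^{2} \left(13 \left|{\omega}\right| + 1\right) e^{- 18 \left|{\omega}\right|}}{21970}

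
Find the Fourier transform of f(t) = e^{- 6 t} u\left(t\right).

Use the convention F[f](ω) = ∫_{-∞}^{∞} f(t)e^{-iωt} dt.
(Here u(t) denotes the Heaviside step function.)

F(ω) = \frac{1}{i \omega + 6}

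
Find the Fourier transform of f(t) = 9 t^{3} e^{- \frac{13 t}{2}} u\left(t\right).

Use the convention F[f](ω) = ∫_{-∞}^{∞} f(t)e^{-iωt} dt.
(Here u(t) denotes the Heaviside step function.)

F(ω) = \frac{864}{\left(2 i \omega + 13\right)^{4}}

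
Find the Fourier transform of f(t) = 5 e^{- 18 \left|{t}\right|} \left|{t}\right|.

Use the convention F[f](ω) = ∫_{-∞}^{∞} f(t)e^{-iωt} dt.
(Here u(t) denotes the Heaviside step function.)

F(ω) = \frac{10 \left(324 - \omega^{2}\right)}{\left(\omega^{2} + 324\right)^{2}}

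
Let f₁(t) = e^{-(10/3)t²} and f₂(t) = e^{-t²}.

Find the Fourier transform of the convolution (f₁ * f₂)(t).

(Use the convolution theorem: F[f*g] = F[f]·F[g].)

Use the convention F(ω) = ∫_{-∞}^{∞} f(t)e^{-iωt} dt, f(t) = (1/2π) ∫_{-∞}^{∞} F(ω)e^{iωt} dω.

F[f₁*f₂](ω) = \frac{\sqrt{30} \pi e^{- \frac{13 \omega^{2}}{40}}}{10}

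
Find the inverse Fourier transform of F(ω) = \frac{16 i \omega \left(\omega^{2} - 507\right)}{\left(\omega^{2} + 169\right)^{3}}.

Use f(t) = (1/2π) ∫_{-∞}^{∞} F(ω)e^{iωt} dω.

f(t) = 4 t e^{- 13 \left|{t}\right|} \left|{t}\right|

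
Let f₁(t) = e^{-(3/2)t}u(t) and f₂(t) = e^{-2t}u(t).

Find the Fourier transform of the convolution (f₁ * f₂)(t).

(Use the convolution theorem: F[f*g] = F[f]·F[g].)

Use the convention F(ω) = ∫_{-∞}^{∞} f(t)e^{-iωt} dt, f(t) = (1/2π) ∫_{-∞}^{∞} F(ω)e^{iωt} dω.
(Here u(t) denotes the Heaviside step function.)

F[f₁*f₂](ω) = \frac{2}{\left(i \omega + 2\right) \left(2 i \omega + 3\right)}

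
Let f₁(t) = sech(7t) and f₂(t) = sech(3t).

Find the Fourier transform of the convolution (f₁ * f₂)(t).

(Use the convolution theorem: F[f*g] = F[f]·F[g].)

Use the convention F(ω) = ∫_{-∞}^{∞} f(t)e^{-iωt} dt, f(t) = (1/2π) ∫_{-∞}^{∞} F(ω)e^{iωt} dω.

F[f₁*f₂](ω) = \frac{\pi^{2}}{21 \cosh{\left(\frac{\pi \omega}{14} \right)} \cosh{\left(\frac{\pi \omega}{6} \right)}}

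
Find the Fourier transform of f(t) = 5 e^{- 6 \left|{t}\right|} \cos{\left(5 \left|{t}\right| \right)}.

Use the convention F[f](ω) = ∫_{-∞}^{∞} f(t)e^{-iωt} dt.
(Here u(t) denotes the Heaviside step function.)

F(ω) = \frac{60 \left(\omega^{2} + 61\right)}{\omega^{4} + 22 \omega^{2} + 3721}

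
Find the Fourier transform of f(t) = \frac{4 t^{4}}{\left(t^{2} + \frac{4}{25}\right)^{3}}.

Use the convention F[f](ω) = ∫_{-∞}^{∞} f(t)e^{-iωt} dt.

F(ω) = \frac{\pi \left(4 \omega^{2} - 50 \left|{\omega}\right| + 75\right) e^{- \frac{2 \left|{\omega}\right|}{5}}}{20}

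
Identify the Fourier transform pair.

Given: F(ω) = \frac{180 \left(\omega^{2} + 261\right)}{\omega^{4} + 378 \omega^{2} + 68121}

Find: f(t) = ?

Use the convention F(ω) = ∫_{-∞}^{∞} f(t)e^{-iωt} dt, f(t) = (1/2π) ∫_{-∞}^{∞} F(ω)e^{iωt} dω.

f(t) = 6 e^{- 15 \left|{t}\right|} \cos{\left(6 t \right)}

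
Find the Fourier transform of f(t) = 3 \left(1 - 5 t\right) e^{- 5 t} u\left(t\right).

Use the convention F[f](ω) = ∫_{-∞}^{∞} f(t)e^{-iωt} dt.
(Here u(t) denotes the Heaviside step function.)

F(ω) = \frac{3 i \omega}{- \omega^{2} + 10 i \omega + 25}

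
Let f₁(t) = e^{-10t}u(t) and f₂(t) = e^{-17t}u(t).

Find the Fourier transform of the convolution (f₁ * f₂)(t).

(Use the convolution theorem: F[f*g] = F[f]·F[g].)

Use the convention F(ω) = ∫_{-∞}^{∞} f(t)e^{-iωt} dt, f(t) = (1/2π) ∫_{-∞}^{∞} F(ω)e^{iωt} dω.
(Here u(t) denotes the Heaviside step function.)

F[f₁*f₂](ω) = \frac{1}{\left(i \omega + 10\right) \left(i \omega + 17\right)}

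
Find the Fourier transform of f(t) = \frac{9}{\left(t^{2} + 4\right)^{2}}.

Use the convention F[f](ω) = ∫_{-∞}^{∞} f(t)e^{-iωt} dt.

F(ω) = \frac{9 \pi \left(2 \left|{\omega}\right| + 1\right) e^{- 2 \left|{\omega}\right|}}{16}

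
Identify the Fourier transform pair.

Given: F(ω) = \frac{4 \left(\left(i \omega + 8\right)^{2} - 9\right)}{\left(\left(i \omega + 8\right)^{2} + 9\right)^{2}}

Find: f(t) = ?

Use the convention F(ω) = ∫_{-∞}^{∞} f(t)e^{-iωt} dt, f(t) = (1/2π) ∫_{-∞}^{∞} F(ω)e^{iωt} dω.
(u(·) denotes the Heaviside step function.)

f(t) = 4 t e^{- 8 t} \cos{\left(3 t \right)} u\left(t\right)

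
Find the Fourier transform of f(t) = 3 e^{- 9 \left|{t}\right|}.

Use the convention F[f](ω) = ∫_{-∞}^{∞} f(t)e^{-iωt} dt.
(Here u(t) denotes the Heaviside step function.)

F(ω) = \frac{54}{\omega^{2} + 81}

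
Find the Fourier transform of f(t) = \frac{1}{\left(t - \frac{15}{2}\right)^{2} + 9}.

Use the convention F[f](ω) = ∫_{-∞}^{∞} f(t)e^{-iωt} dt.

F(ω) = \frac{\pi e^{- \frac{15 i \omega}{2} - 3 \left|{\omega}\right|}}{3}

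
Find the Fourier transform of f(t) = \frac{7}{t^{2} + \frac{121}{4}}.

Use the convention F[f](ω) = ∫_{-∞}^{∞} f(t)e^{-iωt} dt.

F(ω) = \frac{14 \pi e^{- \frac{11 \left|{\omega}\right|}{2}}}{11}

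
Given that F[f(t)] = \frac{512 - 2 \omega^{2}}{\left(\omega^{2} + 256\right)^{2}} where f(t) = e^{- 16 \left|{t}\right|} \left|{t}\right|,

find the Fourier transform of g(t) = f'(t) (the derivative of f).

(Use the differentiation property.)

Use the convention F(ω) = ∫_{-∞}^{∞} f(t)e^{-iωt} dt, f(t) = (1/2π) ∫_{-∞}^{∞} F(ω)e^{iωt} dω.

F[g](ω) = - \frac{2 i \omega \left(\omega^{2} - 256\right)}{\left(\omega^{2} + 256\right)^{2}}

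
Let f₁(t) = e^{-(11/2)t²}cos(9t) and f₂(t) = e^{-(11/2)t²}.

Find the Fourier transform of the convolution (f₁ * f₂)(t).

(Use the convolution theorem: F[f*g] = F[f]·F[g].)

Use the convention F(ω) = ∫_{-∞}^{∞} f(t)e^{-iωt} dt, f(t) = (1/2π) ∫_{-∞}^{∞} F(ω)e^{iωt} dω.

F[f₁*f₂](ω) = \frac{\pi \left(e^{\frac{18 \omega}{11}} + 1\right) e^{- \frac{\omega^{2}}{11} - \frac{9 \omega}{11} - \frac{81}{22}}}{11}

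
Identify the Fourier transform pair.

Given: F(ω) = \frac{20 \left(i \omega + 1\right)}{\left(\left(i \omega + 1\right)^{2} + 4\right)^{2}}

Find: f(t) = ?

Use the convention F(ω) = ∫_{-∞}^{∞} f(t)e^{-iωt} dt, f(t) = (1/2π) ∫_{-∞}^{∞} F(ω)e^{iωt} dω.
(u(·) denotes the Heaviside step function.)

f(t) = 5 t e^{- t} \sin{\left(2 t \right)} u\left(t\right)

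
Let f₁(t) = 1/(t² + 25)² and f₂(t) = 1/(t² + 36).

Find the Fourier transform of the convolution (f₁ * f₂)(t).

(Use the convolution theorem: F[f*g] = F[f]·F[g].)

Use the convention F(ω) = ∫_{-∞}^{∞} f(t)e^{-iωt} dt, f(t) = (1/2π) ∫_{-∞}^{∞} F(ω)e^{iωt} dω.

F[f₁*f₂](ω) = \frac{\pi^{2} \left(5 \left|{\omega}\right| + 1\right) e^{- 11 \left|{\omega}\right|}}{1500}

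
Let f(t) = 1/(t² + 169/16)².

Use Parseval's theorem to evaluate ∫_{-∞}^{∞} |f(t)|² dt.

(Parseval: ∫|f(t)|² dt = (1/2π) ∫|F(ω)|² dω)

∫|f(t)|² dt = \frac{5120 \pi}{62748517}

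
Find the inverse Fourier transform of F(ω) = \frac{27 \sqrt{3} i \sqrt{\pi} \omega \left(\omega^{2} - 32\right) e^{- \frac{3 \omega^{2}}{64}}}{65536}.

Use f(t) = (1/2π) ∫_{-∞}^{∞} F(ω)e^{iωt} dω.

f(t) = 2 t^{3} e^{- \frac{16 t^{2}}{3}}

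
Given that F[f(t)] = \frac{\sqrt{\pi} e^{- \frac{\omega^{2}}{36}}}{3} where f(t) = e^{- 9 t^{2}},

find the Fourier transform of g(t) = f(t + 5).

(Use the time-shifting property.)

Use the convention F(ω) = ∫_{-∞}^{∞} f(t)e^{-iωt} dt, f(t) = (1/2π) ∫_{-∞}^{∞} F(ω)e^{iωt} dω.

F[g](ω) = \frac{\sqrt{\pi} e^{\frac{\omega \left(- \omega + 180 i\right)}{36}}}{3}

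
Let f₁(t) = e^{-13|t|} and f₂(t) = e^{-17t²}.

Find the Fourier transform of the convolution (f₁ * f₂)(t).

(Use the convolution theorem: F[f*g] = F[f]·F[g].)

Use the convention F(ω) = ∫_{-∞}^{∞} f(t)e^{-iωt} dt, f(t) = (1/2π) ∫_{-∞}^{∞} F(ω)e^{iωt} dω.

F[f₁*f₂](ω) = \frac{26 \sqrt{17} \sqrt{\pi} e^{- \frac{\omega^{2}}{68}}}{17 \left(\omega^{2} + 169\right)}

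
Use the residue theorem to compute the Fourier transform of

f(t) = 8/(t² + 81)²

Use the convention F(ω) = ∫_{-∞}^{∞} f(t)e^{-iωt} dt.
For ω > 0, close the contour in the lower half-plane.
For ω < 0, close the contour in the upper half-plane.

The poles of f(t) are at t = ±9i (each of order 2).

Let g(z) = f(z)e^{-iωz}; for large |z| the factor e^{-iωz} decays in the lower half-plane when ω > 0 and in the upper half-plane when ω < 0.

Case ω > 0 (lower half-plane, clockwise contour ⇒ F(ω) = -2πi·ΣRes):
  Res_{z = - 9 i} g(z) = \frac{2 i \left(9 \omega + 1\right) e^{- 9 \omega}}{729} (pole of order 2)
  F(ω) = -2πi·ΣRes = \frac{4 \pi \left(9 \omega + 1\right) e^{- 9 \omega}}{729}

Case ω < 0 (upper half-plane, counterclockwise contour ⇒ F(ω) = +2πi·ΣRes):
  Res_{z = 9 i} g(z) = \frac{2 i \left(9 \omega - 1\right) e^{9 \omega}}{729} (pole of order 2)
  F(ω) = 2πi·ΣRes = \frac{4 \pi \left(1 - 9 \omega\right) e^{9 \omega}}{729}

Both cases combine into a single formula in |ω|:

F(ω) = \frac{4 \pi \left(9 \left|{\omega}\right| + 1\right) e^{- 9 \left|{\omega}\right|}}{729}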